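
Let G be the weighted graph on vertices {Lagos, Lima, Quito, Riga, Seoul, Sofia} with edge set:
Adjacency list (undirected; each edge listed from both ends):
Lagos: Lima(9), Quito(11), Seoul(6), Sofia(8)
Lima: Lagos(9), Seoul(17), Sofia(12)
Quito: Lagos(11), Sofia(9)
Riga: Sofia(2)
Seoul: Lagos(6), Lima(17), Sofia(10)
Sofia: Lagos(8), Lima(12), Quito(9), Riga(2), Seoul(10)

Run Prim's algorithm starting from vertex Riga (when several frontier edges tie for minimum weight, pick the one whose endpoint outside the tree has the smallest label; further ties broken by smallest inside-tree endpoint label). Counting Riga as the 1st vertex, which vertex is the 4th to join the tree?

Prim, starting at Riga.
Step 1: cheapest edge leaving the tree is Riga–Sofia (2); add Sofia.
Step 2: cheapest edge leaving the tree is Lagos–Sofia (8); add Lagos.
Step 3: cheapest edge leaving the tree is Lagos–Seoul (6); add Seoul.
Step 4: cheapest edge leaving the tree is Lagos–Lima (9); add Lima.
Step 5: cheapest edge leaving the tree is Quito–Sofia (9); add Quito.
Vertex order: Riga, Sofia, Lagos, Seoul, Lima, Quito. The 4th vertex is Seoul.

Seoul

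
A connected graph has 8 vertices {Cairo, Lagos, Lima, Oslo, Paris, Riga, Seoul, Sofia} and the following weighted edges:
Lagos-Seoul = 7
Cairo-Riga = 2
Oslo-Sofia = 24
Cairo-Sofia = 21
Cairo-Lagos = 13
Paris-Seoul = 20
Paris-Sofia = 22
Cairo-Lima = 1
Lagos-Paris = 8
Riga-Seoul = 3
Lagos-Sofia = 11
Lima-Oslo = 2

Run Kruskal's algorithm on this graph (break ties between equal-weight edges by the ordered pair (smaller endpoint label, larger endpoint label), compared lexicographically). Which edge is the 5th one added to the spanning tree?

Lagos-Seoul

Kruskal's algorithm — process edges by increasing weight (ties by edge label):
Cairo-Lima (1): add — endpoints in different components.
Cairo-Riga (2): add — endpoints in different components.
Lima-Oslo (2): add — endpoints in different components.
Riga-Seoul (3): add — endpoints in different components.
Lagos-Seoul (7): add — endpoints in different components.
Lagos-Paris (8): add — endpoints in different components.
Lagos-Sofia (11): add — endpoints in different components.
The 5th edge added is Lagos-Seoul.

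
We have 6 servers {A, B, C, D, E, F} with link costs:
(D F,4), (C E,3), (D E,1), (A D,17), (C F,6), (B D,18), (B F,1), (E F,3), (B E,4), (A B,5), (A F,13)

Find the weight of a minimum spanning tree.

Grow the tree from F using Prim:
Step 1: cheapest edge leaving the tree is B F (1); add B.
Step 2: cheapest edge leaving the tree is E F (3); add E.
Step 3: cheapest edge leaving the tree is D E (1); add D.
Step 4: cheapest edge leaving the tree is C E (3); add C.
Step 5: cheapest edge leaving the tree is A B (5); add A.
MST edges: B F, E F, D E, C E, A B; total weight 1+3+1+3+5 = 13.

13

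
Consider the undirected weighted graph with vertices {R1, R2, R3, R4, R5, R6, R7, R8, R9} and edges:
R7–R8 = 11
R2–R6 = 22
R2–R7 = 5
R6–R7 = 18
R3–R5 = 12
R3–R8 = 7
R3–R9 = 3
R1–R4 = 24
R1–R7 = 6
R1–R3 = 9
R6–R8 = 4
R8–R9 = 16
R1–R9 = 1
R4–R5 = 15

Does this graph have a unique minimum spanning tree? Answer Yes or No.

Yes

Kruskal: consider edges lightest-first.
R1–R9 (1): add — endpoints in different components.
R3–R9 (3): add — endpoints in different components.
R6–R8 (4): add — endpoints in different components.
R2–R7 (5): add — endpoints in different components.
R1–R7 (6): add — endpoints in different components.
R3–R8 (7): add — endpoints in different components.
R1–R3 (9): skip — R1 and R3 already connected.
R7–R8 (11): skip — R8 and R7 already connected.
R3–R5 (12): add — endpoints in different components.
R4–R5 (15): add — endpoints in different components.
Every non-tree edge has weight strictly greater than the heaviest edge on the tree path between its endpoints, so the MST is unique.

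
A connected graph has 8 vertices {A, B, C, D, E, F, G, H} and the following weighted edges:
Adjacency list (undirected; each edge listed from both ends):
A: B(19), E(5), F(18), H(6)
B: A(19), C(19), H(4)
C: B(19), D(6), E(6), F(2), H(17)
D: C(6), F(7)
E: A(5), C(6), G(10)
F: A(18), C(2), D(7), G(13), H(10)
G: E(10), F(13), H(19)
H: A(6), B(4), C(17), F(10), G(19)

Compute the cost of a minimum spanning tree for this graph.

39

Prim's algorithm from G:
Step 1: cheapest edge leaving the tree is E–G (10); add E.
Step 2: cheapest edge leaving the tree is A–E (5); add A.
Step 3: cheapest edge leaving the tree is C–E (6); add C.
Step 4: cheapest edge leaving the tree is C–F (2); add F.
Step 5: cheapest edge leaving the tree is C–D (6); add D.
Step 6: cheapest edge leaving the tree is A–H (6); add H.
Step 7: cheapest edge leaving the tree is B–H (4); add B.
MST edges: E–G, A–E, C–E, C–F, C–D, A–H, B–H; total weight 10+5+6+2+6+6+4 = 39.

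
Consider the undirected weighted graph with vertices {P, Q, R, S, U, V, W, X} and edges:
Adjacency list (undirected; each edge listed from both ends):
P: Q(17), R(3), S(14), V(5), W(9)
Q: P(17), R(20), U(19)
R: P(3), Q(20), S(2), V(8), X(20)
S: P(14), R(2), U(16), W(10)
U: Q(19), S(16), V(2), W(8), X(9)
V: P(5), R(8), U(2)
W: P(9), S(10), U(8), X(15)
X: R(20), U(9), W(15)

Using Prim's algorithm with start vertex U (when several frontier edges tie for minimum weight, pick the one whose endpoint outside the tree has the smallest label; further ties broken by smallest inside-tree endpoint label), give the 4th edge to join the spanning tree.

Prim, starting at U.
Step 1: cheapest edge leaving the tree is U–V (2); add V.
Step 2: cheapest edge leaving the tree is P–V (5); add P.
Step 3: cheapest edge leaving the tree is P–R (3); add R.
Step 4: cheapest edge leaving the tree is R–S (2); add S.
Step 5: cheapest edge leaving the tree is U–W (8); add W.
Step 6: cheapest edge leaving the tree is U–X (9); add X.
Step 7: cheapest edge leaving the tree is P–Q (17); add Q.
The 4th edge added is R–S.

R-S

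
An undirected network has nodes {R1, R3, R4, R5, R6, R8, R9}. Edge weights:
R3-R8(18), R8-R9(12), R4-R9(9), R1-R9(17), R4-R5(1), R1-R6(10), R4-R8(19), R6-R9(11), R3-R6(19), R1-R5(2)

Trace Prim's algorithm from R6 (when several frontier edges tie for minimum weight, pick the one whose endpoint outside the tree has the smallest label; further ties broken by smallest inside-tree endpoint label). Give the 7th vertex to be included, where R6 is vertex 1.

Prim, starting at R6.
Step 1: frontier [R1-R6 10, R6-R9 11, R3-R6 19] → take R1-R6 (10); add R1.
Step 2: frontier [R1-R5 2, R1-R9 17, R6-R9 11, R3-R6 19] → take R1-R5 (2); add R5.
Step 3: frontier [R1-R9 17, R4-R5 1, R6-R9 11, R3-R6 19] → take R4-R5 (1); add R4.
Step 4: frontier [R1-R9 17, R4-R9 9, R4-R8 19, R6-R9 11, R3-R6 19] → take R4-R9 (9); add R9.
Step 5: frontier [R4-R8 19, R3-R6 19, R8-R9 12] → take R8-R9 (12); add R8.
Step 6: frontier [R3-R6 19, R3-R8 18] → take R3-R8 (18); add R3.
Vertex order: R6, R1, R5, R4, R9, R8, R3. The 7th vertex is R3.

R3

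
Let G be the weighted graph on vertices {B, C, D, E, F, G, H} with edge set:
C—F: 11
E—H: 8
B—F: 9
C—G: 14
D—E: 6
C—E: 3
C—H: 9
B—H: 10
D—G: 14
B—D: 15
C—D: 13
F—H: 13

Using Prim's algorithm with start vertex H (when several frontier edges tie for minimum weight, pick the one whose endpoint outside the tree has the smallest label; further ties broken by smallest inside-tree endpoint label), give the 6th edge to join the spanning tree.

Prim's algorithm from H:
Step 1: frontier [E—H 8, C—H 9, B—H 10, F—H 13] → take E—H (8); add E.
Step 2: frontier [C—E 3, D—E 6, C—H 9, B—H 10, F—H 13] → take C—E (3); add C.
Step 3: frontier [C—F 11, C—D 13, C—G 14, D—E 6, B—H 10, F—H 13] → take D—E (6); add D.
Step 4: frontier [C—F 11, C—G 14, D—G 14, B—D 15, B—H 10, F—H 13] → take B—H (10); add B.
Step 5: frontier [B—F 9, C—F 11, C—G 14, D—G 14, F—H 13] → take B—F (9); add F.
Step 6: frontier [C—G 14, D—G 14] → take C—G (14); add G.
The 6th edge added is C—G.

C-G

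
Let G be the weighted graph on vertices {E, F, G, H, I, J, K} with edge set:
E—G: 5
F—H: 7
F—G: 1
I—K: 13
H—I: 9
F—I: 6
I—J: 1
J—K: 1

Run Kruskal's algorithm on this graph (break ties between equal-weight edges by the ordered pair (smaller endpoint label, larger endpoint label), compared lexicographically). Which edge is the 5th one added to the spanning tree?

F-I

Kruskal's algorithm — process edges by increasing weight (ties by edge label):
F—G (1): add. Components now {E} {F,G} {H} {I} {J} {K}
I—J (1): add. Components now {E} {F,G} {H} {I,J} {K}
J—K (1): add. Components now {E} {F,G} {H} {I,J,K}
E—G (5): add. Components now {E,F,G} {H} {I,J,K}
F—I (6): add. Components now {E,F,G,I,J,K} {H}
F—H (7): add. Components now {E,F,G,H,I,J,K}
The 5th edge added is F—I.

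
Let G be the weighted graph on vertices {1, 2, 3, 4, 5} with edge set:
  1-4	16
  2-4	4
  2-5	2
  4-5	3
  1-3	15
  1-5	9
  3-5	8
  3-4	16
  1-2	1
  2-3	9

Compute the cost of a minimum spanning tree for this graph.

14

Prim, starting at 4.
Step 1: frontier [4-5 3, 2-4 4, 1-4 16, 3-4 16] → take 4-5 (3); add 5.
Step 2: frontier [2-4 4, 1-4 16, 3-4 16, 2-5 2, 3-5 8, 1-5 9] → take 2-5 (2); add 2.
Step 3: frontier [1-2 1, 2-3 9, 1-4 16, 3-4 16, 3-5 8, 1-5 9] → take 1-2 (1); add 1.
Step 4: frontier [1-3 15, 2-3 9, 3-4 16, 3-5 8] → take 3-5 (8); add 3.
MST edges: 4-5, 2-5, 1-2, 3-5; total weight 3+2+1+8 = 14.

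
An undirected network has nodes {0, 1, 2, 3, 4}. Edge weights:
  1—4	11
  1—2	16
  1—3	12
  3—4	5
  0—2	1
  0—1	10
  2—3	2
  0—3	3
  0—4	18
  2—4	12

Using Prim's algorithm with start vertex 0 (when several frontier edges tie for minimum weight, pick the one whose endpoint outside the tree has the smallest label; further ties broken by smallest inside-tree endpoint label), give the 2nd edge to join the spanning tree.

2-3

Prim, starting at 0.
Step 1: frontier [0—2 1, 0—3 3, 0—1 10, 0—4 18] → take 0—2 (1); add 2.
Step 2: frontier [0—3 3, 0—1 10, 0—4 18, 2—3 2, 2—4 12, 1—2 16] → take 2—3 (2); add 3.
Step 3: frontier [0—1 10, 0—4 18, 2—4 12, 1—2 16, 3—4 5, 1—3 12] → take 3—4 (5); add 4.
Step 4: frontier [0—1 10, 1—2 16, 1—3 12, 1—4 11] → take 0—1 (10); add 1.
The 2nd edge added is 2—3.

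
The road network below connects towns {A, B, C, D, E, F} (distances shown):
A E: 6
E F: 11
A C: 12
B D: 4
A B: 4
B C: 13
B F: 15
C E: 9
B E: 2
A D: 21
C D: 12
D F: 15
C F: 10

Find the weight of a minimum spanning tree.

Prim, starting at B.
Step 1: frontier [B E 2, A B 4, B D 4, B C 13, B F 15] → take B E (2); add E.
Step 2: frontier [A B 4, B D 4, B C 13, B F 15, A E 6, C E 9, E F 11] → take A B (4); add A.
Step 3: frontier [A C 12, A D 21, B D 4, B C 13, B F 15, C E 9, E F 11] → take B D (4); add D.
Step 4: frontier [A C 12, B C 13, B F 15, C D 12, D F 15, C E 9, E F 11] → take C E (9); add C.
Step 5: frontier [B F 15, C F 10, D F 15, E F 11] → take C F (10); add F.
MST edges: B E, A B, B D, C E, C F; total weight 2+4+4+9+10 = 29.

29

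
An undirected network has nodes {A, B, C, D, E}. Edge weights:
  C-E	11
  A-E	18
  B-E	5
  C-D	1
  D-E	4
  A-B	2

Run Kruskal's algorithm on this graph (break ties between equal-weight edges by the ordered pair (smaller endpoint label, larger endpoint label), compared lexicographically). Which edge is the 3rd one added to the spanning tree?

D-E

Sort edges by weight, then run Kruskal:
C-D (1): add. Components now {A} {B} {C,D} {E}
A-B (2): add. Components now {A,B} {C,D} {E}
D-E (4): add. Components now {A,B} {C,D,E}
B-E (5): add. Components now {A,B,C,D,E}
The 3rd edge added is D-E.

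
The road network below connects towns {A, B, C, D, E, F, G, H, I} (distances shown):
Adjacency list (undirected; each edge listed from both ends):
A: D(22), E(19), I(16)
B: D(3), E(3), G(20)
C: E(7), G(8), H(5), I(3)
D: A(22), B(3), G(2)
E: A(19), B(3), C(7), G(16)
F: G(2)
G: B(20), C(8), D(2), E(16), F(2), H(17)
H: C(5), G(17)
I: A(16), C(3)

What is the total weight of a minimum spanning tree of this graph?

Sort edges by weight, then run Kruskal:
D-G (2): add — endpoints in different components.
F-G (2): add — endpoints in different components.
B-D (3): add — endpoints in different components.
B-E (3): add — endpoints in different components.
C-I (3): add — endpoints in different components.
C-H (5): add — endpoints in different components.
C-E (7): add — endpoints in different components.
C-G (8): skip — C and G already connected.
A-I (16): add — endpoints in different components.
MST edges: D-G, F-G, B-D, B-E, C-I, C-H, C-E, A-I; total weight 2+2+3+3+3+5+7+16 = 41.

41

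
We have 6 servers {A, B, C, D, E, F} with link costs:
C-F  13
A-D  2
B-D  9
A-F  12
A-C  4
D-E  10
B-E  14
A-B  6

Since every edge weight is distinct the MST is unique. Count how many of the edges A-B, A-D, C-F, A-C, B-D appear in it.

Sort edges by weight, then run Kruskal:
A-D (2): add — endpoints in different components.
A-C (4): add — endpoints in different components.
A-B (6): add — endpoints in different components.
B-D (9): skip — B and D already connected.
D-E (10): add — endpoints in different components.
A-F (12): add — endpoints in different components.
MST edge set: {A-D, A-C, A-B, D-E, A-F}.
Of the listed edges, {A-B, A-D, A-C} are in the MST → 3.

3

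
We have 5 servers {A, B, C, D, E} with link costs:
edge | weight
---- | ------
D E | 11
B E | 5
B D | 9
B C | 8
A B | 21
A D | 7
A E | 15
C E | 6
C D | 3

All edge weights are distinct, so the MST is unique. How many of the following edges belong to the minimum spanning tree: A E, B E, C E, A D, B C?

3

Kruskal: consider edges lightest-first.
C D (3): add. Components now {A} {B} {C,D} {E}
B E (5): add. Components now {A} {B,E} {C,D}
C E (6): add. Components now {A} {B,C,D,E}
A D (7): add. Components now {A,B,C,D,E}
MST edge set: {C D, B E, C E, A D}.
Of the listed edges, {B E, C E, A D} are in the MST → 3.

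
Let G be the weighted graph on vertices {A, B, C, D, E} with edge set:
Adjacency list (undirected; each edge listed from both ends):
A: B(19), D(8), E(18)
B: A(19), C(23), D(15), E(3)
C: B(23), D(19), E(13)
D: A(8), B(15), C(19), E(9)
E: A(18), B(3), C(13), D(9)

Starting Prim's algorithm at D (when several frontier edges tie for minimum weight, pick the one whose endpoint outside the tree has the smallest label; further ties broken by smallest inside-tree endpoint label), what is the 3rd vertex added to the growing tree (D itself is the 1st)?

E

Prim, starting at D.
Step 1: cheapest edge leaving the tree is A–D (8); add A.
Step 2: cheapest edge leaving the tree is D–E (9); add E.
Step 3: cheapest edge leaving the tree is B–E (3); add B.
Step 4: cheapest edge leaving the tree is C–E (13); add C.
Vertex order: D, A, E, B, C. The 3rd vertex is E.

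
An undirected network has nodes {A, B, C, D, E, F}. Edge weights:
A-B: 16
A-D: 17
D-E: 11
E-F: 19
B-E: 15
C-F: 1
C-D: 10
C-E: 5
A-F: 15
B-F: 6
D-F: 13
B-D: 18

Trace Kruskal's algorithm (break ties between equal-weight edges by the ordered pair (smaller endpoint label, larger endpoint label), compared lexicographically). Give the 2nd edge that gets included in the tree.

C-E

Kruskal: consider edges lightest-first.
C-F (1): add. Components now {A} {B} {C,F} {D} {E}
C-E (5): add. Components now {A} {B} {C,E,F} {D}
B-F (6): add. Components now {A} {B,C,E,F} {D}
C-D (10): add. Components now {A} {B,C,D,E,F}
D-E (11): skip — D and E already connected.
D-F (13): skip — D and F already connected.
A-F (15): add. Components now {A,B,C,D,E,F}
The 2nd edge added is C-E.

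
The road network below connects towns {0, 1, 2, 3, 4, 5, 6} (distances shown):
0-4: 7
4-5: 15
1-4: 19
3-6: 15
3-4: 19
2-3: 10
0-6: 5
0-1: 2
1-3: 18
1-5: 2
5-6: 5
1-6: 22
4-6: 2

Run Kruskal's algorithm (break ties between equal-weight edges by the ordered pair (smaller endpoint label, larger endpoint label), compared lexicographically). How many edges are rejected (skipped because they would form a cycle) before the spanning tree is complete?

Kruskal's algorithm — process edges by increasing weight (ties by edge label):
0-1 (2): add. Components now {0,1} {2} {3} {4} {5} {6}
1-5 (2): add. Components now {0,1,5} {2} {3} {4} {6}
4-6 (2): add. Components now {0,1,5} {2} {3} {4,6}
0-6 (5): add. Components now {0,1,4,5,6} {2} {3}
5-6 (5): skip — 5 and 6 already connected.
0-4 (7): skip — 0 and 4 already connected.
2-3 (10): add. Components now {0,1,4,5,6} {2,3}
3-6 (15): add. Components now {0,1,2,3,4,5,6}
Edges rejected before the tree was complete: 2.

2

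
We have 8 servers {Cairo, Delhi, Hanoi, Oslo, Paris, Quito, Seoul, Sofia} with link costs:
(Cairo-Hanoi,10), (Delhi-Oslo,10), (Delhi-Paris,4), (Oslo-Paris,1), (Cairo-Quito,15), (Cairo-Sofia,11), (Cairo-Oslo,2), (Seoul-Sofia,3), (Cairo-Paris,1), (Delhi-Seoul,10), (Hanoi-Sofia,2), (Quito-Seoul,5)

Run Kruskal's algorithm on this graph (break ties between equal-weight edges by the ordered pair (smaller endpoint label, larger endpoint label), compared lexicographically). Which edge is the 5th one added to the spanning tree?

Delhi-Paris

Kruskal's algorithm — process edges by increasing weight (ties by edge label):
Cairo-Paris (1): add — endpoints in different components.
Oslo-Paris (1): add — endpoints in different components.
Cairo-Oslo (2): skip — Cairo and Oslo already connected.
Hanoi-Sofia (2): add — endpoints in different components.
Seoul-Sofia (3): add — endpoints in different components.
Delhi-Paris (4): add — endpoints in different components.
Quito-Seoul (5): add — endpoints in different components.
Cairo-Hanoi (10): add — endpoints in different components.
The 5th edge added is Delhi-Paris.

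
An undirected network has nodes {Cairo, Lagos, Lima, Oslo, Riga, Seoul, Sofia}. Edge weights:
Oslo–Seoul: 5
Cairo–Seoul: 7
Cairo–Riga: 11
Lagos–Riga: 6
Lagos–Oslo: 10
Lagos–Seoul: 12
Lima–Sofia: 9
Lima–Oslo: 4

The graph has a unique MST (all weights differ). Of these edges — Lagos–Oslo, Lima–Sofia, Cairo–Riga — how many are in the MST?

Kruskal's algorithm — process edges by increasing weight (ties by edge label):
Lima–Oslo (4): add. Components now {Seoul} {Cairo} {Lagos} {Lima,Oslo} {Riga} {Sofia}
Oslo–Seoul (5): add. Components now {Lima,Oslo,Seoul} {Cairo} {Lagos} {Riga} {Sofia}
Lagos–Riga (6): add. Components now {Lima,Oslo,Seoul} {Cairo} {Lagos,Riga} {Sofia}
Cairo–Seoul (7): add. Components now {Cairo,Lima,Oslo,Seoul} {Lagos,Riga} {Sofia}
Lima–Sofia (9): add. Components now {Cairo,Lima,Oslo,Seoul,Sofia} {Lagos,Riga}
Lagos–Oslo (10): add. Components now {Cairo,Lagos,Lima,Oslo,Riga,Seoul,Sofia}
MST edge set: {Lima–Oslo, Oslo–Seoul, Lagos–Riga, Cairo–Seoul, Lima–Sofia, Lagos–Oslo}.
Of the listed edges, {Lagos–Oslo, Lima–Sofia} are in the MST → 2.

2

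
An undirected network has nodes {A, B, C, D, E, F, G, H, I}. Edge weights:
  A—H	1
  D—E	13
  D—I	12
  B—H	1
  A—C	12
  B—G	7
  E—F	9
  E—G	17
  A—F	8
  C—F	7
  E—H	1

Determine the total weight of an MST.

50

Sort edges by weight, then run Kruskal:
A—H (1): add — endpoints in different components.
B—H (1): add — endpoints in different components.
E—H (1): add — endpoints in different components.
B—G (7): add — endpoints in different components.
C—F (7): add — endpoints in different components.
A—F (8): add — endpoints in different components.
E—F (9): skip — E and F already connected.
A—C (12): skip — A and C already connected.
D—I (12): add — endpoints in different components.
D—E (13): add — endpoints in different components.
MST edges: A—H, B—H, E—H, B—G, C—F, A—F, D—I, D—E; total weight 1+1+1+7+7+8+12+13 = 50.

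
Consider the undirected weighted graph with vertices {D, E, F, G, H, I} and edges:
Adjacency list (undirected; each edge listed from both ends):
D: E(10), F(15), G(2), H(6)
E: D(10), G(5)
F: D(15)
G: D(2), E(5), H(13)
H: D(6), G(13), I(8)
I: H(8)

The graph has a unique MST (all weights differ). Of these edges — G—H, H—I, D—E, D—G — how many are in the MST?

2

Sort edges by weight, then run Kruskal:
D—G (2): add. Components now {D,G} {E} {F} {H} {I}
E—G (5): add. Components now {D,E,G} {F} {H} {I}
D—H (6): add. Components now {D,E,G,H} {F} {I}
H—I (8): add. Components now {D,E,G,H,I} {F}
D—E (10): skip — D and E already connected.
G—H (13): skip — G and H already connected.
D—F (15): add. Components now {D,E,F,G,H,I}
MST edge set: {D—G, E—G, D—H, H—I, D—F}.
Of the listed edges, {H—I, D—G} are in the MST → 2.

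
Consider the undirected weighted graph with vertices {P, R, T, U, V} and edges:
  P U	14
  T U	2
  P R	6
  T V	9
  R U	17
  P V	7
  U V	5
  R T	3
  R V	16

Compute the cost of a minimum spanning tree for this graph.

16

Grow the tree from P using Prim:
Step 1: frontier [P R 6, P V 7, P U 14] → take P R (6); add R.
Step 2: frontier [P V 7, P U 14, R T 3, R V 16, R U 17] → take R T (3); add T.
Step 3: frontier [P V 7, P U 14, R V 16, R U 17, T U 2, T V 9] → take T U (2); add U.
Step 4: frontier [P V 7, R V 16, T V 9, U V 5] → take U V (5); add V.
MST edges: P R, R T, T U, U V; total weight 6+3+2+5 = 16.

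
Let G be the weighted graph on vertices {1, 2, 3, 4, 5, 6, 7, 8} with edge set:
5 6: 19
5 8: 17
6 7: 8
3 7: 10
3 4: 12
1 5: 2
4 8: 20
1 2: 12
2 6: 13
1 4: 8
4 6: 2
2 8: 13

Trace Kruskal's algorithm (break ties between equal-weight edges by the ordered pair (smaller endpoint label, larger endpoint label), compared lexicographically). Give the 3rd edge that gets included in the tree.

1-4

Kruskal's algorithm — process edges by increasing weight (ties by edge label):
1 5 (2): add — endpoints in different components.
4 6 (2): add — endpoints in different components.
1 4 (8): add — endpoints in different components.
6 7 (8): add — endpoints in different components.
3 7 (10): add — endpoints in different components.
1 2 (12): add — endpoints in different components.
3 4 (12): skip — 3 and 4 already connected.
2 6 (13): skip — 2 and 6 already connected.
2 8 (13): add — endpoints in different components.
The 3rd edge added is 1 4.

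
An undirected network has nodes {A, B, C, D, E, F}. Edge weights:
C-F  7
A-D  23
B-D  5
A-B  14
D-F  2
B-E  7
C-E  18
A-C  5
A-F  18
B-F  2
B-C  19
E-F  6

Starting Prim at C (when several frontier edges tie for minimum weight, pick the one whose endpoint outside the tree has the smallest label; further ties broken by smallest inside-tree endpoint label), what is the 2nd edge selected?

Grow the tree from C using Prim:
Step 1: frontier [A-C 5, C-F 7, C-E 18, B-C 19] → take A-C (5); add A.
Step 2: frontier [A-B 14, A-F 18, A-D 23, C-F 7, C-E 18, B-C 19] → take C-F (7); add F.
Step 3: frontier [A-B 14, A-D 23, C-E 18, B-C 19, B-F 2, D-F 2, E-F 6] → take B-F (2); add B.
Step 4: frontier [A-D 23, B-D 5, B-E 7, C-E 18, D-F 2, E-F 6] → take D-F (2); add D.
Step 5: frontier [B-E 7, C-E 18, E-F 6] → take E-F (6); add E.
The 2nd edge added is C-F.

C-F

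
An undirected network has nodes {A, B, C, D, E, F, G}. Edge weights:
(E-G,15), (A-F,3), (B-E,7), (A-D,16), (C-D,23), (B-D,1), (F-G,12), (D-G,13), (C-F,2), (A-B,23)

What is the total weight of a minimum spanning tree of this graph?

38

Sort edges by weight, then run Kruskal:
B-D (1): add. Components now {A} {B,D} {C} {E} {F} {G}
C-F (2): add. Components now {A} {B,D} {C,F} {E} {G}
A-F (3): add. Components now {A,C,F} {B,D} {E} {G}
B-E (7): add. Components now {A,C,F} {B,D,E} {G}
F-G (12): add. Components now {A,C,F,G} {B,D,E}
D-G (13): add. Components now {A,B,C,D,E,F,G}
MST edges: B-D, C-F, A-F, B-E, F-G, D-G; total weight 1+2+3+7+12+13 = 38.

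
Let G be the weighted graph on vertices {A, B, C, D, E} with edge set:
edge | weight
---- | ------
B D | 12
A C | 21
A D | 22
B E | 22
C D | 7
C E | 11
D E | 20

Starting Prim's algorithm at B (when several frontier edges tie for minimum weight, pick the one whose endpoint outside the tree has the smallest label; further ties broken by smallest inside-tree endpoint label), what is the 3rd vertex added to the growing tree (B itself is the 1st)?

Grow the tree from B using Prim:
Step 1: frontier [B D 12, B E 22] → take B D (12); add D.
Step 2: frontier [B E 22, C D 7, D E 20, A D 22] → take C D (7); add C.
Step 3: frontier [B E 22, C E 11, A C 21, D E 20, A D 22] → take C E (11); add E.
Step 4: frontier [A C 21, A D 22] → take A C (21); add A.
Vertex order: B, D, C, E, A. The 3rd vertex is C.

C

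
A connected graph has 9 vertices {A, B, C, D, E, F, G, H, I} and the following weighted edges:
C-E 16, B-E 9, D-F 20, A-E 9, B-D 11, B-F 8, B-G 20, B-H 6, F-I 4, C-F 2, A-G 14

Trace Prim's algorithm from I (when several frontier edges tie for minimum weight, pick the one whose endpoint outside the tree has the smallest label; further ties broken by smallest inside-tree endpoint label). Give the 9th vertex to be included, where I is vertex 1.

G

Grow the tree from I using Prim:
Step 1: cheapest edge leaving the tree is F-I (4); add F.
Step 2: cheapest edge leaving the tree is C-F (2); add C.
Step 3: cheapest edge leaving the tree is B-F (8); add B.
Step 4: cheapest edge leaving the tree is B-H (6); add H.
Step 5: cheapest edge leaving the tree is B-E (9); add E.
Step 6: cheapest edge leaving the tree is A-E (9); add A.
Step 7: cheapest edge leaving the tree is B-D (11); add D.
Step 8: cheapest edge leaving the tree is A-G (14); add G.
Vertex order: I, F, C, B, H, E, A, D, G. The 9th vertex is G.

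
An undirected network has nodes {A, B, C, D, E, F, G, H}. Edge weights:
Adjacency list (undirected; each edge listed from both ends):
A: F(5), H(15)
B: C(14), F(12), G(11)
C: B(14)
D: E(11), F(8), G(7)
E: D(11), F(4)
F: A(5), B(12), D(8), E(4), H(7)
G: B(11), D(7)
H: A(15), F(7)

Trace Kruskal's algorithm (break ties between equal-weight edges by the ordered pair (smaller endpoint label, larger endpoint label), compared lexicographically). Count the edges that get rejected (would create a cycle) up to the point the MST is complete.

2

Sort edges by weight, then run Kruskal:
E–F (4): add — endpoints in different components.
A–F (5): add — endpoints in different components.
D–G (7): add — endpoints in different components.
F–H (7): add — endpoints in different components.
D–F (8): add — endpoints in different components.
B–G (11): add — endpoints in different components.
D–E (11): skip — D and E already connected.
B–F (12): skip — B and F already connected.
B–C (14): add — endpoints in different components.
Edges rejected before the tree was complete: 2.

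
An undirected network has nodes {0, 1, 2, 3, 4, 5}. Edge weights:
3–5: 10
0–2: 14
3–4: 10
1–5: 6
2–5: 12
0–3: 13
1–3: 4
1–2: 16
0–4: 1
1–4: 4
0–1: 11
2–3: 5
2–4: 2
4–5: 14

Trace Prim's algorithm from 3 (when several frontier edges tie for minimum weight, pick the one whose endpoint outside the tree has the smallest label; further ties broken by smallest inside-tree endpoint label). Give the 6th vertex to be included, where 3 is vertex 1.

5

Prim's algorithm from 3:
Step 1: cheapest edge leaving the tree is 1–3 (4); add 1.
Step 2: cheapest edge leaving the tree is 1–4 (4); add 4.
Step 3: cheapest edge leaving the tree is 0–4 (1); add 0.
Step 4: cheapest edge leaving the tree is 2–4 (2); add 2.
Step 5: cheapest edge leaving the tree is 1–5 (6); add 5.
Vertex order: 3, 1, 4, 0, 2, 5. The 6th vertex is 5.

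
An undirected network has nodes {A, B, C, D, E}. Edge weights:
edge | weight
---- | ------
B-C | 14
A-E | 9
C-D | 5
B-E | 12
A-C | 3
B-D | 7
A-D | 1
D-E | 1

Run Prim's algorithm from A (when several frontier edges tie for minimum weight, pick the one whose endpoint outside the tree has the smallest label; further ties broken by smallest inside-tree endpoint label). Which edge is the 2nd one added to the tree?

D-E

Grow the tree from A using Prim:
Step 1: cheapest edge leaving the tree is A-D (1); add D.
Step 2: cheapest edge leaving the tree is D-E (1); add E.
Step 3: cheapest edge leaving the tree is A-C (3); add C.
Step 4: cheapest edge leaving the tree is B-D (7); add B.
The 2nd edge added is D-E.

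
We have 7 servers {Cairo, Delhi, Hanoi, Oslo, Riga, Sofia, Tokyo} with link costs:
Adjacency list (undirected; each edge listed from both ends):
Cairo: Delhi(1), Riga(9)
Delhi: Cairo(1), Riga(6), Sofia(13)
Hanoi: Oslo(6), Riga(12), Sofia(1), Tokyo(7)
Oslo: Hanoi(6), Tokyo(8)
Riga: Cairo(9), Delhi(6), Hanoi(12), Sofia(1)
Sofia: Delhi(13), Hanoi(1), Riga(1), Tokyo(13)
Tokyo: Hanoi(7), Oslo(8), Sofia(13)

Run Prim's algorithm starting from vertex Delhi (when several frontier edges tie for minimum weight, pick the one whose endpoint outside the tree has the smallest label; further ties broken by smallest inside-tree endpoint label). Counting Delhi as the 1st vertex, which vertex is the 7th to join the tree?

Tokyo

Grow the tree from Delhi using Prim:
Step 1: frontier [Cairo–Delhi 1, Delhi–Riga 6, Delhi–Sofia 13] → take Cairo–Delhi (1); add Cairo.
Step 2: frontier [Cairo–Riga 9, Delhi–Riga 6, Delhi–Sofia 13] → take Delhi–Riga (6); add Riga.
Step 3: frontier [Delhi–Sofia 13, Riga–Sofia 1, Hanoi–Riga 12] → take Riga–Sofia (1); add Sofia.
Step 4: frontier [Hanoi–Riga 12, Hanoi–Sofia 1, Sofia–Tokyo 13] → take Hanoi–Sofia (1); add Hanoi.
Step 5: frontier [Hanoi–Oslo 6, Hanoi–Tokyo 7, Sofia–Tokyo 13] → take Hanoi–Oslo (6); add Oslo.
Step 6: frontier [Hanoi–Tokyo 7, Oslo–Tokyo 8, Sofia–Tokyo 13] → take Hanoi–Tokyo (7); add Tokyo.
Vertex order: Delhi, Cairo, Riga, Sofia, Hanoi, Oslo, Tokyo. The 7th vertex is Tokyo.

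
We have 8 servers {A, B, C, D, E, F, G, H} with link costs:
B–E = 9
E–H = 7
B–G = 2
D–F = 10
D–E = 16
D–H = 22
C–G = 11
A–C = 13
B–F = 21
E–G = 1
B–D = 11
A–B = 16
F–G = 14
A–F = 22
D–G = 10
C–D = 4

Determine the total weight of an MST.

Kruskal: consider edges lightest-first.
E–G (1): add — endpoints in different components.
B–G (2): add — endpoints in different components.
C–D (4): add — endpoints in different components.
E–H (7): add — endpoints in different components.
B–E (9): skip — B and E already connected.
D–F (10): add — endpoints in different components.
D–G (10): add — endpoints in different components.
B–D (11): skip — B and D already connected.
C–G (11): skip — C and G already connected.
A–C (13): add — endpoints in different components.
MST edges: E–G, B–G, C–D, E–H, D–F, D–G, A–C; total weight 1+2+4+7+10+10+13 = 47.

47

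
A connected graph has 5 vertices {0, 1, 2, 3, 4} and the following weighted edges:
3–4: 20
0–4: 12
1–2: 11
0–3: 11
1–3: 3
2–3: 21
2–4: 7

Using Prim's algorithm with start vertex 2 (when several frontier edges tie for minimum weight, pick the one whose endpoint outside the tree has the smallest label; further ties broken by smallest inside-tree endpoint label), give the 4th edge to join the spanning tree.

Grow the tree from 2 using Prim:
Step 1: frontier [2–4 7, 1–2 11, 2–3 21] → take 2–4 (7); add 4.
Step 2: frontier [1–2 11, 2–3 21, 0–4 12, 3–4 20] → take 1–2 (11); add 1.
Step 3: frontier [1–3 3, 2–3 21, 0–4 12, 3–4 20] → take 1–3 (3); add 3.
Step 4: frontier [0–3 11, 0–4 12] → take 0–3 (11); add 0.
The 4th edge added is 0–3.

0-3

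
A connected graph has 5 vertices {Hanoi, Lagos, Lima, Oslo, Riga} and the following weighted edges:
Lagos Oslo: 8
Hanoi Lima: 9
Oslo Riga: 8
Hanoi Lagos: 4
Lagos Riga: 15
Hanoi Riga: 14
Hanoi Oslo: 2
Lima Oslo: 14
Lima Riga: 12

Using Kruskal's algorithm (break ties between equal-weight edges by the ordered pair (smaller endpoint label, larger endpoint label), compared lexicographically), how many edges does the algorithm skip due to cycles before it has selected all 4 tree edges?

Kruskal's algorithm — process edges by increasing weight (ties by edge label):
Hanoi Oslo (2): add. Components now {Lima} {Lagos} {Hanoi,Oslo} {Riga}
Hanoi Lagos (4): add. Components now {Lima} {Hanoi,Lagos,Oslo} {Riga}
Lagos Oslo (8): skip — Lagos and Oslo already connected.
Oslo Riga (8): add. Components now {Lima} {Hanoi,Lagos,Oslo,Riga}
Hanoi Lima (9): add. Components now {Hanoi,Lagos,Lima,Oslo,Riga}
Edges rejected before the tree was complete: 1.

1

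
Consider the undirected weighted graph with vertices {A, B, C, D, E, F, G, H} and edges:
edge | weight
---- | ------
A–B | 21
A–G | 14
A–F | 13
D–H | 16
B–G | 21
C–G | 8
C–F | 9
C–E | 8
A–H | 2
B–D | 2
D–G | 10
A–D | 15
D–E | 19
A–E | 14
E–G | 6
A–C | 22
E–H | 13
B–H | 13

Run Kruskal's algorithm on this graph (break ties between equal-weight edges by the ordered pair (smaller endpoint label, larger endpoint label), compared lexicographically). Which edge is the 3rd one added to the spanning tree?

Sort edges by weight, then run Kruskal:
A–H (2): add — endpoints in different components.
B–D (2): add — endpoints in different components.
E–G (6): add — endpoints in different components.
C–E (8): add — endpoints in different components.
C–G (8): skip — C and G already connected.
C–F (9): add — endpoints in different components.
D–G (10): add — endpoints in different components.
A–F (13): add — endpoints in different components.
The 3rd edge added is E–G.

E-G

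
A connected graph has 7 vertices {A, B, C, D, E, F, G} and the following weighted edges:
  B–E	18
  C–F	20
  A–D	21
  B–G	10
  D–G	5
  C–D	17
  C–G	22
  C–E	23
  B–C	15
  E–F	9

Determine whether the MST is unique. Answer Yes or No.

Sort edges by weight, then run Kruskal:
D–G (5): add. Components now {A} {B} {C} {D,G} {E} {F}
E–F (9): add. Components now {A} {B} {C} {D,G} {E,F}
B–G (10): add. Components now {A} {B,D,G} {C} {E,F}
B–C (15): add. Components now {A} {B,C,D,G} {E,F}
C–D (17): skip — C and D already connected.
B–E (18): add. Components now {A} {B,C,D,E,F,G}
C–F (20): skip — C and F already connected.
A–D (21): add. Components now {A,B,C,D,E,F,G}
Every non-tree edge has weight strictly greater than the heaviest edge on the tree path between its endpoints, so the MST is unique.

Yes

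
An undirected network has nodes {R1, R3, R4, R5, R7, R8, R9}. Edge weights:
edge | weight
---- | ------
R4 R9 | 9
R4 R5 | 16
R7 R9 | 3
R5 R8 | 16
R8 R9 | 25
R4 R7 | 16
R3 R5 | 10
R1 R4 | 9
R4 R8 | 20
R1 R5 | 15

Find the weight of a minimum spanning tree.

62

Kruskal: consider edges lightest-first.
R7 R9 (3): add. Components now {R4} {R7,R9} {R1} {R5} {R3} {R8}
R1 R4 (9): add. Components now {R1,R4} {R7,R9} {R5} {R3} {R8}
R4 R9 (9): add. Components now {R1,R4,R7,R9} {R5} {R3} {R8}
R3 R5 (10): add. Components now {R1,R4,R7,R9} {R3,R5} {R8}
R1 R5 (15): add. Components now {R1,R3,R4,R5,R7,R9} {R8}
R4 R5 (16): skip — R4 and R5 already connected.
R4 R7 (16): skip — R4 and R7 already connected.
R5 R8 (16): add. Components now {R1,R3,R4,R5,R7,R8,R9}
MST edges: R7 R9, R1 R4, R4 R9, R3 R5, R1 R5, R5 R8; total weight 3+9+9+10+15+16 = 62.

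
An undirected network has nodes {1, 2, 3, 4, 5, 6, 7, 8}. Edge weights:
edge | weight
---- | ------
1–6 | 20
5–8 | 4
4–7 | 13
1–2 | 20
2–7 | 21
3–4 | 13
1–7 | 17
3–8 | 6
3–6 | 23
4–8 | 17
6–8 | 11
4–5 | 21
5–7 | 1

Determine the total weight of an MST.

Kruskal's algorithm — process edges by increasing weight (ties by edge label):
5–7 (1): add — endpoints in different components.
5–8 (4): add — endpoints in different components.
3–8 (6): add — endpoints in different components.
6–8 (11): add — endpoints in different components.
3–4 (13): add — endpoints in different components.
4–7 (13): skip — 4 and 7 already connected.
1–7 (17): add — endpoints in different components.
4–8 (17): skip — 4 and 8 already connected.
1–2 (20): add — endpoints in different components.
MST edges: 5–7, 5–8, 3–8, 6–8, 3–4, 1–7, 1–2; total weight 1+4+6+11+13+17+20 = 72.

72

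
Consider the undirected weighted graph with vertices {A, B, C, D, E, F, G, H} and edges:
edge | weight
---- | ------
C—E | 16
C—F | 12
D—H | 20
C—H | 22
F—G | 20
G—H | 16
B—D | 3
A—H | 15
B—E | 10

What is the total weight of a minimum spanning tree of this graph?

92

Kruskal's algorithm — process edges by increasing weight (ties by edge label):
B—D (3): add — endpoints in different components.
B—E (10): add — endpoints in different components.
C—F (12): add — endpoints in different components.
A—H (15): add — endpoints in different components.
C—E (16): add — endpoints in different components.
G—H (16): add — endpoints in different components.
D—H (20): add — endpoints in different components.
MST edges: B—D, B—E, C—F, A—H, C—E, G—H, D—H; total weight 3+10+12+15+16+16+20 = 92.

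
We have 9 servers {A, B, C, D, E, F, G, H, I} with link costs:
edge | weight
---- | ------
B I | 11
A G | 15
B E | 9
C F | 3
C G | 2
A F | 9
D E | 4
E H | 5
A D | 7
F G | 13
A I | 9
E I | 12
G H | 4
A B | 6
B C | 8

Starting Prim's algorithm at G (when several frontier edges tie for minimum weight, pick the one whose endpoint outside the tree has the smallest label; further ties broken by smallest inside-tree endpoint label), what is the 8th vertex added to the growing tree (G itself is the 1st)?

Prim, starting at G.
Step 1: cheapest edge leaving the tree is C G (2); add C.
Step 2: cheapest edge leaving the tree is C F (3); add F.
Step 3: cheapest edge leaving the tree is G H (4); add H.
Step 4: cheapest edge leaving the tree is E H (5); add E.
Step 5: cheapest edge leaving the tree is D E (4); add D.
Step 6: cheapest edge leaving the tree is A D (7); add A.
Step 7: cheapest edge leaving the tree is A B (6); add B.
Step 8: cheapest edge leaving the tree is A I (9); add I.
Vertex order: G, C, F, H, E, D, A, B, I. The 8th vertex is B.

B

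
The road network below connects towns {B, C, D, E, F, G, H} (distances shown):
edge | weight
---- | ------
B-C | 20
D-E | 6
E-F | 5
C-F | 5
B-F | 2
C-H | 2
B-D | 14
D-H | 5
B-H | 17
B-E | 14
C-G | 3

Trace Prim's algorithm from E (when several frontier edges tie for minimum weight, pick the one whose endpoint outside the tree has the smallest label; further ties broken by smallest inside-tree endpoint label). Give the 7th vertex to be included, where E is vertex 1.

D

Prim's algorithm from E:
Step 1: frontier [E-F 5, D-E 6, B-E 14] → take E-F (5); add F.
Step 2: frontier [D-E 6, B-E 14, B-F 2, C-F 5] → take B-F (2); add B.
Step 3: frontier [B-D 14, B-H 17, B-C 20, D-E 6, C-F 5] → take C-F (5); add C.
Step 4: frontier [B-D 14, B-H 17, C-H 2, C-G 3, D-E 6] → take C-H (2); add H.
Step 5: frontier [B-D 14, C-G 3, D-E 6, D-H 5] → take C-G (3); add G.
Step 6: frontier [B-D 14, D-E 6, D-H 5] → take D-H (5); add D.
Vertex order: E, F, B, C, H, G, D. The 7th vertex is D.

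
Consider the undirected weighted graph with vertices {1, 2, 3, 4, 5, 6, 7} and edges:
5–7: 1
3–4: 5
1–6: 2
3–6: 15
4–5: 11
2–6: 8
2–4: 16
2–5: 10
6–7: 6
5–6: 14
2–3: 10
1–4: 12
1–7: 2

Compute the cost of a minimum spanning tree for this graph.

Prim's algorithm from 5:
Step 1: cheapest edge leaving the tree is 5–7 (1); add 7.
Step 2: cheapest edge leaving the tree is 1–7 (2); add 1.
Step 3: cheapest edge leaving the tree is 1–6 (2); add 6.
Step 4: cheapest edge leaving the tree is 2–6 (8); add 2.
Step 5: cheapest edge leaving the tree is 2–3 (10); add 3.
Step 6: cheapest edge leaving the tree is 3–4 (5); add 4.
MST edges: 5–7, 1–7, 1–6, 2–6, 2–3, 3–4; total weight 1+2+2+8+10+5 = 28.

28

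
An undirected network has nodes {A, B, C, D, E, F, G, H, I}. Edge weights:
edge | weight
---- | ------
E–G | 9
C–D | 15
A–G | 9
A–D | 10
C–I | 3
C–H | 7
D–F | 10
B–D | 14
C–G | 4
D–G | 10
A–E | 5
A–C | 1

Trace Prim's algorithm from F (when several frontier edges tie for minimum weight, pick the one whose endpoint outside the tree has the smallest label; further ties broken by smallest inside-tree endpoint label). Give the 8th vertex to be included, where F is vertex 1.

Prim, starting at F.
Step 1: frontier [D–F 10] → take D–F (10); add D.
Step 2: frontier [A–D 10, D–G 10, B–D 14, C–D 15] → take A–D (10); add A.
Step 3: frontier [A–C 1, A–E 5, A–G 9, D–G 10, B–D 14, C–D 15] → take A–C (1); add C.
Step 4: frontier [A–E 5, A–G 9, C–I 3, C–G 4, C–H 7, D–G 10, B–D 14] → take C–I (3); add I.
Step 5: frontier [A–E 5, A–G 9, C–G 4, C–H 7, D–G 10, B–D 14] → take C–G (4); add G.
Step 6: frontier [A–E 5, C–H 7, B–D 14, E–G 9] → take A–E (5); add E.
Step 7: frontier [C–H 7, B–D 14] → take C–H (7); add H.
Step 8: frontier [B–D 14] → take B–D (14); add B.
Vertex order: F, D, A, C, I, G, E, H, B. The 8th vertex is H.

H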